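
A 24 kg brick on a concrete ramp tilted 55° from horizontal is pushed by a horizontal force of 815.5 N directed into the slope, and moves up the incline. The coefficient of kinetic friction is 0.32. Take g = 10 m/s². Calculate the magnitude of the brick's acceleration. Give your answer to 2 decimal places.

0.56 m/s²

The horizontal push has components F cos 55° = 815.5 × 0.5736 = 467.771 N up the incline and F sin 55° = 815.5 × 0.8192 = 668.058 N pressing into the surface.
The normal force is therefore N = mg cos 55° + F sin 55° = 137.664 + 668.058 = 805.722 N, and kinetic friction down the slope is μN = 0.32 × 805.722 = 257.831 N.
Along the incline: F cos 55° − mg sin 55° − μN = ma, so 467.771 − 196.608 − 257.831 = 24 a, giving a = 0.5555 m/s².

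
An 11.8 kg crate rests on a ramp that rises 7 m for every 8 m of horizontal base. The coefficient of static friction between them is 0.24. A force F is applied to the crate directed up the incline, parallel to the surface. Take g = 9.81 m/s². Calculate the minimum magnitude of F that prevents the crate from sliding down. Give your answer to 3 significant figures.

The normal force is N = mg cos 41.19° = 87.117 N. With F at its minimum the crate is on the verge of sliding down, so static friction is at its maximum μ_s N = 0.24 × 87.117 = 20.908 N and acts up the slope.
Equilibrium along the incline: F + μ_s N = mg sin 41.19°, so F = 76.227 − 20.908 = 55.319 N.

55.3 N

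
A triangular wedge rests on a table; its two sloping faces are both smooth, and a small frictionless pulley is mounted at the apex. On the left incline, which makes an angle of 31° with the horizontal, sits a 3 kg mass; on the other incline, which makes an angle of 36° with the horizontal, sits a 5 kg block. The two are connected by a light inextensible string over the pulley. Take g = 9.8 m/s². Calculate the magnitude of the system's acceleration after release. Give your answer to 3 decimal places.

Resolve each weight along its own incline: the 3 kg mass has component 3 × 9.8 × sin 31° = 15.142 N down its slope, and the 5 kg mass has 5 × 9.8 × sin 36° = 28.801 N down its slope.
The 5 kg side's 28.801 N exceeds the other side's 15.142 N, so that mass slides down and the 3 kg mass slides up. Taking that direction as positive, Newton's second law for the whole system gives 28.801 − 15.142 = (3 + 5) a, so a = 13.659 / 8 = 1.7074 m/s².

1.707 m/s²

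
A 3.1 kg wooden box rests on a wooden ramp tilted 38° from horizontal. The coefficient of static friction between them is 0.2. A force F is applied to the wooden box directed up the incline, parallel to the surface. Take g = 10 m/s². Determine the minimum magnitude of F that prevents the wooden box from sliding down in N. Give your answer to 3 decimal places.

The normal force is N = mg cos 38° = 24.428 N. With F at its minimum the wooden box is on the verge of sliding down, so static friction is at its maximum μ_s N = 0.2 × 24.428 = 4.886 N and acts up the slope.
Equilibrium along the incline: F + μ_s N = mg sin 38°, so F = 19.086 − 4.886 = 14.200 N.

14.200 N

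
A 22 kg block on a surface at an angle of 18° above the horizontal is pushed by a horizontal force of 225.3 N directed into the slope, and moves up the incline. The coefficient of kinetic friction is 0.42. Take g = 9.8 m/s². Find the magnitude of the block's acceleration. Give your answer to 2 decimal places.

1.47 m/s²

The horizontal push has components F cos 18° = 225.3 × 0.9511 = 214.283 N up the incline and F sin 18° = 225.3 × 0.3090 = 69.618 N pressing into the surface.
The normal force is therefore N = mg cos 18° + F sin 18° = 205.057 + 69.618 = 274.675 N, and kinetic friction down the slope is μN = 0.42 × 274.675 = 115.364 N.
Along the incline: F cos 18° − mg sin 18° − μN = ma, so 214.283 − 66.620 − 115.364 = 22 a, giving a = 1.4681 m/s².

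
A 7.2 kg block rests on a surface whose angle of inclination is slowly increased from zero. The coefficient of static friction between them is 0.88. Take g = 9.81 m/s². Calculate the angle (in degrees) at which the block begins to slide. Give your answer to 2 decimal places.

At the threshold of sliding, static friction is at its maximum μ_s N and exactly balances the weight component along the incline: mg sin θ = μ_s mg cos θ.
Hence tan θ = μ_s = 0.88, so θ = arctan(0.88) = 41.3478°.

41.35°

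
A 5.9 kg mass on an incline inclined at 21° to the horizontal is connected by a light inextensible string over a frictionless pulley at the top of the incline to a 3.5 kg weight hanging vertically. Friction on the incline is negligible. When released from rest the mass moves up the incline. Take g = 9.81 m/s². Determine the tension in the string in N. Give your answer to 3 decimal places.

For the mass on the incline: the weight component along the slope is m₁g sin 21° = 5.9 × 9.81 × 0.3584 = 20.744 N and the normal force is N = m₁g cos 21° = 54.035 N.
Newton's second law for the mass (up-slope positive): T − 20.744 = 5.9 a. For the hanging weight (downward positive): 3.5 × 9.81 − T = 3.5 a.
Adding the two equations eliminates T: 13.591 = 9.4 a, so a = 1.4459 m/s².
Then from the hanging weight's equation, T = 3.5 × (9.81 − 1.4459) = 29.274 N.

29.274 N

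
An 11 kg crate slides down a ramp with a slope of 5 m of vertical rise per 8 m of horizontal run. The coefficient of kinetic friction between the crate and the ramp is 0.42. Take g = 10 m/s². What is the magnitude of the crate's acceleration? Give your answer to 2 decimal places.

1.74 m/s²

Resolving the weight along the incline: the component pulling the crate down the slope is mg sin 32.01° = 11 × 10 × 0.5300 = 58.300 N, and the normal force is N = mg cos 32.01° = 11 × 10 × 0.8480 = 93.280 N.
Kinetic friction acts up the slope with magnitude f = μN = 0.42 × 93.280 = 39.178 N.
Net force along the incline is 58.300 − 39.178 = 19.122 N, so a = 19.122 / 11 = 1.7384 m/s².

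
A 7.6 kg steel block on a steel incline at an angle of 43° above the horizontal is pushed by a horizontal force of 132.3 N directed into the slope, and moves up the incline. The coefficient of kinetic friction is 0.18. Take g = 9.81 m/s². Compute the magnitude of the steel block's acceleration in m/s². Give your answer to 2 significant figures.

The horizontal push has components F cos 43° = 132.3 × 0.7314 = 96.764 N up the incline and F sin 43° = 132.3 × 0.6820 = 90.229 N pressing into the surface.
The normal force is therefore N = mg cos 43° + F sin 43° = 54.530 + 90.229 = 144.759 N, and kinetic friction down the slope is μN = 0.18 × 144.759 = 26.057 N.
Along the incline: F cos 43° − mg sin 43° − μN = ma, so 96.764 − 50.847 − 26.057 = 7.6 a, giving a = 2.6132 m/s².

2.6 m/s²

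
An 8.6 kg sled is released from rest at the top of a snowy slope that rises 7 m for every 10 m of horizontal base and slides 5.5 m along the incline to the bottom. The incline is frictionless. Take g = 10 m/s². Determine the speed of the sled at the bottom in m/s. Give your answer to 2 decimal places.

7.94 m/s

The weight component along the incline is mg sin 34.99° = 49.318 N and the normal force is N = mg cos 34.99° = 70.454 N.
With no friction, a = g sin 34.99° = 5.7346 m/s².
Starting from rest over a distance of 5.5 m, v² = 2aL = 2 × 5.7346 × 5.5 = 63.0806, so v = 7.9423 m/s.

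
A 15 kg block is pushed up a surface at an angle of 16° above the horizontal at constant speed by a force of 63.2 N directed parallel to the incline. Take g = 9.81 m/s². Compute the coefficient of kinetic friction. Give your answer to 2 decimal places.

At constant speed ΣF = 0 along the incline. The applied 63.2 N acts up the slope; the weight component mg sin 16° = 40.560 N and kinetic friction μN both act down the slope.
So 63.2 = 40.560 + μ × 141.450, giving μ = (63.2 − 40.560) / 141.450 = 0.1601.

0.16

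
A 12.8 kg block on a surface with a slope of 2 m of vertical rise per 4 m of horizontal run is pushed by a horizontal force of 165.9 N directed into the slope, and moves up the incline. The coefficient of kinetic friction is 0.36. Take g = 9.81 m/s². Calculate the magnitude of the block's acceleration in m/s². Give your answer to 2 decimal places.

The horizontal push has components F cos 26.57° = 165.9 × 0.8944 = 148.381 N up the incline and F sin 26.57° = 165.9 × 0.4472 = 74.190 N pressing into the surface.
The normal force is therefore N = mg cos 26.57° + F sin 26.57° = 112.308 + 74.190 = 186.498 N, and kinetic friction down the slope is μN = 0.36 × 186.498 = 67.139 N.
Along the incline: F cos 26.57° − mg sin 26.57° − μN = ma, so 148.381 − 56.154 − 67.139 = 12.8 a, giving a = 1.9600 m/s².

1.96 m/s²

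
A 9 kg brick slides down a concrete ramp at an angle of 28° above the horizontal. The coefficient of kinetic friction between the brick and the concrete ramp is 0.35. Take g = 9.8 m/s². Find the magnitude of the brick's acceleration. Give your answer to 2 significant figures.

Resolving the weight along the incline: the component pulling the brick down the slope is mg sin 28° = 9 × 9.8 × 0.4695 = 41.410 N, and the normal force is N = mg cos 28° = 9 × 9.8 × 0.8829 = 77.872 N.
Kinetic friction acts up the slope with magnitude f = μN = 0.35 × 77.872 = 27.255 N.
Net force along the incline is 41.410 − 27.255 = 14.155 N, so a = 14.155 / 9 = 1.5728 m/s².

1.6 m/s²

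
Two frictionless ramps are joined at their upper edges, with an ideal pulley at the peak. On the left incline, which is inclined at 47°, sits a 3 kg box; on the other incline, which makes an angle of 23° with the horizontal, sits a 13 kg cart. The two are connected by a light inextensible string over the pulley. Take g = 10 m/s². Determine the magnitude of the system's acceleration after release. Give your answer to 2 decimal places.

Resolve each weight along its own incline: the 3 kg mass has component 3 × 10 × sin 47° = 21.941 N down its slope, and the 13 kg mass has 13 × 10 × sin 23° = 50.795 N down its slope.
The 13 kg side's 50.795 N exceeds the other side's 21.941 N, so that mass slides down and the 3 kg mass slides up. Taking that direction as positive, Newton's second law for the whole system gives 50.795 − 21.941 = (3 + 13) a, so a = 28.854 / 16 = 1.8034 m/s².

1.80 m/s²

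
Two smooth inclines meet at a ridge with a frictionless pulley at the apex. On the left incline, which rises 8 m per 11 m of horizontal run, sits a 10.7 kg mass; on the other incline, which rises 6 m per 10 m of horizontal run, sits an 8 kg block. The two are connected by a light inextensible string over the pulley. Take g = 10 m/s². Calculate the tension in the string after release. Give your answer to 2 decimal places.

50.48 N

Resolve each weight along its own incline: the 10.7 kg mass has component 10.7 × 10 × sin 36.03° = 62.934 N down its slope, and the 8 kg mass has 8 × 10 × sin 30.96° = 41.160 N down its slope.
The 10.7 kg side's 62.934 N exceeds the other side's 41.160 N, so that mass slides down and the 8 kg mass slides up. Taking that direction as positive, Newton's second law for the whole system gives 62.934 − 41.160 = (10.7 + 8) a, so a = 21.774 / 18.7 = 1.1644 m/s².
For the 8 kg mass (up-slope positive): T − 41.160 = 8 × 1.1644, so T = 50.475 N.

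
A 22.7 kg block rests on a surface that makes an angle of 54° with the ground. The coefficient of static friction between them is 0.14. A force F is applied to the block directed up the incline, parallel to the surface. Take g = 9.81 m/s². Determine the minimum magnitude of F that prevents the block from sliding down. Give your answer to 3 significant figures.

162 N

The normal force is N = mg cos 54° = 130.892 N. With F at its minimum the block is on the verge of sliding down, so static friction is at its maximum μ_s N = 0.14 × 130.892 = 18.325 N and acts up the slope.
Equilibrium along the incline: F + μ_s N = mg sin 54°, so F = 180.158 − 18.325 = 161.833 N.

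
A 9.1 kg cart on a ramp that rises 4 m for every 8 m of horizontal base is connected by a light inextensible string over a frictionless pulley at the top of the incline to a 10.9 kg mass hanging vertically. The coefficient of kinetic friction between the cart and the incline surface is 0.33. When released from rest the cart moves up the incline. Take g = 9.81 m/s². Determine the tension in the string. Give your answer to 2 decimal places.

84.77 N

For the cart on the incline: the weight component along the slope is m₁g sin 26.57° = 9.1 × 9.81 × 0.4472 = 39.922 N and the normal force is N = m₁g cos 26.57° = 79.846 N.
Kinetic friction opposes the cart's motion up the incline: f = μN = 0.33 × 79.846 = 26.349 N acting down the slope.
Newton's second law for the cart (up-slope positive): T − 39.922 − 26.349 = 9.1 a. For the hanging mass (downward positive): 10.9 × 9.81 − T = 10.9 a.
Adding the two equations eliminates T: 40.658 = 20 a, so a = 2.0329 m/s².
Then from the hanging mass's equation, T = 10.9 × (9.81 − 2.0329) = 84.770 N.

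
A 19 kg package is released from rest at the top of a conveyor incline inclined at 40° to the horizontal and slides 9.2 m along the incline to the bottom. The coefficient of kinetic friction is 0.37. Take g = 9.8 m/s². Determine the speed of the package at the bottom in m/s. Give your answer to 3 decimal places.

8.050 m/s

The weight component along the incline is mg sin 40° = 119.687 N and the normal force is N = mg cos 40° = 142.637 N.
Friction up the slope is f = μN = 0.37 × 142.637 = 52.776 N, so the net downslope force is 119.687 − 52.776 = 66.911 N and a = 66.911 / 19 = 3.5216 m/s².
Starting from rest over a distance of 9.2 m, v² = 2aL = 2 × 3.5216 × 9.2 = 64.7974, so v = 8.0497 m/s.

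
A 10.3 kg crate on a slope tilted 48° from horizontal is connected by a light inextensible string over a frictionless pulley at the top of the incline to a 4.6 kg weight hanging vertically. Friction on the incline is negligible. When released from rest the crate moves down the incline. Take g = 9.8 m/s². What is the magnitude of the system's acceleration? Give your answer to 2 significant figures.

2.0 m/s²

For the crate on the incline: the weight component along the slope is m₁g sin 48° = 10.3 × 9.8 × 0.7431 = 75.009 N and the normal force is N = m₁g cos 48° = 67.542 N.
Newton's second law for the crate (down-slope positive): 75.009 − T = 10.3 a. For the hanging weight (upward positive): T − 4.6 × 9.8 = 4.6 a.
Adding the two equations eliminates T: 29.929 = 14.9 a, so a = 2.0087 m/s².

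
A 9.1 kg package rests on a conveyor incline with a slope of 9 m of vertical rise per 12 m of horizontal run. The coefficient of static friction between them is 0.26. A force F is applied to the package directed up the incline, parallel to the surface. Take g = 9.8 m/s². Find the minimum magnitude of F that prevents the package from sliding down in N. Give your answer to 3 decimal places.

34.959 N

The normal force is N = mg cos 36.87° = 71.344 N. With F at its minimum the package is on the verge of sliding down, so static friction is at its maximum μ_s N = 0.26 × 71.344 = 18.549 N and acts up the slope.
Equilibrium along the incline: F + μ_s N = mg sin 36.87°, so F = 53.508 − 18.549 = 34.959 N.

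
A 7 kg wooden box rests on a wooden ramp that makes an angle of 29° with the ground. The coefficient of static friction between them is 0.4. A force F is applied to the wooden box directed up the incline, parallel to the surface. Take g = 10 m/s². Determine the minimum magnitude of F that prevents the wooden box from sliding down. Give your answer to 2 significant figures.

The normal force is N = mg cos 29° = 61.223 N. With F at its minimum the wooden box is on the verge of sliding down, so static friction is at its maximum μ_s N = 0.4 × 61.223 = 24.489 N and acts up the slope.
Equilibrium along the incline: F + μ_s N = mg sin 29°, so F = 33.937 − 24.489 = 9.448 N.

9.4 N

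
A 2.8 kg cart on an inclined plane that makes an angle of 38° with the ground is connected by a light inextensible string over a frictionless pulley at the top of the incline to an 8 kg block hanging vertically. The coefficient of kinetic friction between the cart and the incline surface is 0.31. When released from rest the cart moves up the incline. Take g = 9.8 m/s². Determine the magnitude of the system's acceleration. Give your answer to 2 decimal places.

5.07 m/s²

For the cart on the incline: the weight component along the slope is m₁g sin 38° = 2.8 × 9.8 × 0.6157 = 16.895 N and the normal force is N = m₁g cos 38° = 21.623 N.
Kinetic friction opposes the cart's motion up the incline: f = μN = 0.31 × 21.623 = 6.703 N acting down the slope.
Newton's second law for the cart (up-slope positive): T − 16.895 − 6.703 = 2.8 a. For the hanging block (downward positive): 8 × 9.8 − T = 8 a.
Adding the two equations eliminates T: 54.802 = 10.8 a, so a = 5.0743 m/s².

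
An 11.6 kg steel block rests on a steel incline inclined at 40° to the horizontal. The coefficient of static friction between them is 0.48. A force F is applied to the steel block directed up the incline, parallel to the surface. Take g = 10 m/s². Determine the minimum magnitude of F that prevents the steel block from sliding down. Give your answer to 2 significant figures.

The normal force is N = mg cos 40° = 88.861 N. With F at its minimum the steel block is on the verge of sliding down, so static friction is at its maximum μ_s N = 0.48 × 88.861 = 42.653 N and acts up the slope.
Equilibrium along the incline: F + μ_s N = mg sin 40°, so F = 74.563 − 42.653 = 31.910 N.

32 N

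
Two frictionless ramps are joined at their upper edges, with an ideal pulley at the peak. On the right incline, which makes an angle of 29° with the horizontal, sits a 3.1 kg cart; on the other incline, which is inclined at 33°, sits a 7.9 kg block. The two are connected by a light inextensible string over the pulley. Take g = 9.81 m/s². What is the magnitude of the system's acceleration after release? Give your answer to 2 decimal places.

Resolve each weight along its own incline: the 3.1 kg mass has component 3.1 × 9.81 × sin 29° = 14.744 N down its slope, and the 7.9 kg mass has 7.9 × 9.81 × sin 33° = 42.209 N down its slope.
The 7.9 kg side's 42.209 N exceeds the other side's 14.744 N, so that mass slides down and the 3.1 kg mass slides up. Taking that direction as positive, Newton's second law for the whole system gives 42.209 − 14.744 = (3.1 + 7.9) a, so a = 27.465 / 11 = 2.4968 m/s².

2.50 m/s²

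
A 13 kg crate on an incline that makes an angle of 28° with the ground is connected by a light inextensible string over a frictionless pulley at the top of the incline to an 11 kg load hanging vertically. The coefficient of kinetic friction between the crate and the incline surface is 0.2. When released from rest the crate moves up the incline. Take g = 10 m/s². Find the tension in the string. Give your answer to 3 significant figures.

For the crate on the incline: the weight component along the slope is m₁g sin 28° = 13 × 10 × 0.4695 = 61.035 N and the normal force is N = m₁g cos 28° = 114.783 N.
Kinetic friction opposes the crate's motion up the incline: f = μN = 0.2 × 114.783 = 22.957 N acting down the slope.
Newton's second law for the crate (up-slope positive): T − 61.035 − 22.957 = 13 a. For the hanging load (downward positive): 11 × 10 − T = 11 a.
Adding the two equations eliminates T: 26.008 = 24 a, so a = 1.0837 m/s².
Then from the hanging load's equation, T = 11 × (10 − 1.0837) = 98.079 N.

98.1 N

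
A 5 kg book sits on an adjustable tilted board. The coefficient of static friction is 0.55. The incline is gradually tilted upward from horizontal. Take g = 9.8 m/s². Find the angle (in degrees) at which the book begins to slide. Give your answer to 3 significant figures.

At the threshold of sliding, static friction is at its maximum μ_s N and exactly balances the weight component along the incline: mg sin θ = μ_s mg cos θ.
Hence tan θ = μ_s = 0.55, so θ = arctan(0.55) = 28.8108°.

28.8°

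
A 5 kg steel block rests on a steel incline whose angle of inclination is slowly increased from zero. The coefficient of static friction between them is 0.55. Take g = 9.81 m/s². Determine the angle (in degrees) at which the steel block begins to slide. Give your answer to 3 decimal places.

At the threshold of sliding, static friction is at its maximum μ_s N and exactly balances the weight component along the incline: mg sin θ = μ_s mg cos θ.
Hence tan θ = μ_s = 0.55, so θ = arctan(0.55) = 28.8108°.

28.811°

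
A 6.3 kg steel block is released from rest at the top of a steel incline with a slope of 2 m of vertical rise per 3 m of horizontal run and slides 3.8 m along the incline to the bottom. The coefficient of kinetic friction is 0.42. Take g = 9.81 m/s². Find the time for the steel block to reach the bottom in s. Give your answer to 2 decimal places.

The weight component along the incline is mg sin 33.69° = 34.282 N and the normal force is N = mg cos 33.69° = 51.423 N.
Friction up the slope is f = μN = 0.42 × 51.423 = 21.598 N, so the net downslope force is 34.282 − 21.598 = 12.684 N and a = 12.684 / 6.3 = 2.0133 m/s².
Starting from rest, L = ½at², so t = √(2L/a) = √(2 × 3.8 / 2.0133) = 1.9429 s.

1.94 s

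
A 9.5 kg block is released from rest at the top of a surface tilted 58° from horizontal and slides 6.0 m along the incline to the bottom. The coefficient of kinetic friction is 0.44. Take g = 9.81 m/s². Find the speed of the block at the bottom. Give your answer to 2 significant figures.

8.5 m/s

The weight component along the incline is mg sin 58° = 79.034 N and the normal force is N = mg cos 58° = 49.386 N.
Friction up the slope is f = μN = 0.44 × 49.386 = 21.730 N, so the net downslope force is 79.034 − 21.730 = 57.304 N and a = 57.304 / 9.5 = 6.0320 m/s².
Starting from rest over a distance of 6.0 m, v² = 2aL = 2 × 6.0320 × 6.0 = 72.3840, so v = 8.5079 m/s.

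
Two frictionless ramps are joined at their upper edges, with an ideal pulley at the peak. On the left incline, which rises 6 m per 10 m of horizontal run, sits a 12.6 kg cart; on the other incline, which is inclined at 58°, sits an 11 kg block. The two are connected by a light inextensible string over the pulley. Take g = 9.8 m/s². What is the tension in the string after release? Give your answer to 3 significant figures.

78.4 N

Resolve each weight along its own incline: the 12.6 kg mass has component 12.6 × 9.8 × sin 30.96° = 63.530 N down its slope, and the 11 kg mass has 11 × 9.8 × sin 58° = 91.420 N down its slope.
The 11 kg side's 91.420 N exceeds the other side's 63.530 N, so that mass slides down and the 12.6 kg mass slides up. Taking that direction as positive, Newton's second law for the whole system gives 91.420 − 63.530 = (12.6 + 11) a, so a = 27.890 / 23.6 = 1.1818 m/s².
For the 12.6 kg mass (up-slope positive): T − 63.530 = 12.6 × 1.1818, so T = 78.421 N.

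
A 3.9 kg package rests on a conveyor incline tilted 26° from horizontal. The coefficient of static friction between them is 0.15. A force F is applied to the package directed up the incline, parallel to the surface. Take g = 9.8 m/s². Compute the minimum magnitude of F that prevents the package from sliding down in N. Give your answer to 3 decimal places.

The normal force is N = mg cos 26° = 34.352 N. With F at its minimum the package is on the verge of sliding down, so static friction is at its maximum μ_s N = 0.15 × 34.352 = 5.153 N and acts up the slope.
Equilibrium along the incline: F + μ_s N = mg sin 26°, so F = 16.755 − 5.153 = 11.602 N.

11.602 N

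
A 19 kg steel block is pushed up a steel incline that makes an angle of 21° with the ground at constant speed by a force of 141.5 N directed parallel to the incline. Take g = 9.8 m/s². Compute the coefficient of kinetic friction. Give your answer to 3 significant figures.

At constant speed ΣF = 0 along the incline. The applied 141.5 N acts up the slope; the weight component mg sin 21° = 66.728 N and kinetic friction μN both act down the slope.
So 141.5 = 66.728 + μ × 173.833, giving μ = (141.5 − 66.728) / 173.833 = 0.4301.

0.430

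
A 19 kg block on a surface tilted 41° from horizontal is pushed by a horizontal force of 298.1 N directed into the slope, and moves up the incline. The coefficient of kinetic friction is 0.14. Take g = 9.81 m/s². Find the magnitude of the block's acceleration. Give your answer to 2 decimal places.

The horizontal push has components F cos 41° = 298.1 × 0.7547 = 224.976 N up the incline and F sin 41° = 298.1 × 0.6561 = 195.583 N pressing into the surface.
The normal force is therefore N = mg cos 41° + F sin 41° = 140.669 + 195.583 = 336.252 N, and kinetic friction down the slope is μN = 0.14 × 336.252 = 47.075 N.
Along the incline: F cos 41° − mg sin 41° − μN = ma, so 224.976 − 122.290 − 47.075 = 19 a, giving a = 2.9269 m/s².

2.93 m/s²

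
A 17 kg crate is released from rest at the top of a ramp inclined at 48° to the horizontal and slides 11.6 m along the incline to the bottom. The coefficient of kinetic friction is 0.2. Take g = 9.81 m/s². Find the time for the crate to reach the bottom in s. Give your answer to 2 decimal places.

The weight component along the incline is mg sin 48° = 123.934 N and the normal force is N = mg cos 48° = 111.591 N.
Friction up the slope is f = μN = 0.2 × 111.591 = 22.318 N, so the net downslope force is 123.934 − 22.318 = 101.616 N and a = 101.616 / 17 = 5.9774 m/s².
Starting from rest, L = ½at², so t = √(2L/a) = √(2 × 11.6 / 5.9774) = 1.9701 s.

1.97 s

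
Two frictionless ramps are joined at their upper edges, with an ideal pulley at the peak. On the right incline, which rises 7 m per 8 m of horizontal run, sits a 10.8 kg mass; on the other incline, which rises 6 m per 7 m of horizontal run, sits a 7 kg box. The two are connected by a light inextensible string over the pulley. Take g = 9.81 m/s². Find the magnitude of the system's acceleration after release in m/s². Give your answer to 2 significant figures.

1.4 m/s²

Resolve each weight along its own incline: the 10.8 kg mass has component 10.8 × 9.81 × sin 41.19° = 69.767 N down its slope, and the 7 kg mass has 7 × 9.81 × sin 40.60° = 44.690 N down its slope.
The 10.8 kg side's 69.767 N exceeds the other side's 44.690 N, so that mass slides down and the 7 kg mass slides up. Taking that direction as positive, Newton's second law for the whole system gives 69.767 − 44.690 = (10.8 + 7) a, so a = 25.077 / 17.8 = 1.4088 m/s².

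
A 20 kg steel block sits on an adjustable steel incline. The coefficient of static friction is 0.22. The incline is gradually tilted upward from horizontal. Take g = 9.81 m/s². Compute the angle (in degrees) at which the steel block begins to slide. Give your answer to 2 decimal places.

At the threshold of sliding, static friction is at its maximum μ_s N and exactly balances the weight component along the incline: mg sin θ = μ_s mg cos θ.
Hence tan θ = μ_s = 0.22, so θ = arctan(0.22) = 12.4074°.

12.41°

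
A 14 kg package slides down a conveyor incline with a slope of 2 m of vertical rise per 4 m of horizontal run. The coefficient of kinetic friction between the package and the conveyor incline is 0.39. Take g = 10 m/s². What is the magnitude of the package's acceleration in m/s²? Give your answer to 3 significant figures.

Resolving the weight along the incline: the component pulling the package down the slope is mg sin 26.57° = 14 × 10 × 0.4472 = 62.608 N, and the normal force is N = mg cos 26.57° = 14 × 10 × 0.8944 = 125.216 N.
Kinetic friction acts up the slope with magnitude f = μN = 0.39 × 125.216 = 48.834 N.
Net force along the incline is 62.608 − 48.834 = 13.774 N, so a = 13.774 / 14 = 0.9839 m/s².

0.984 m/s²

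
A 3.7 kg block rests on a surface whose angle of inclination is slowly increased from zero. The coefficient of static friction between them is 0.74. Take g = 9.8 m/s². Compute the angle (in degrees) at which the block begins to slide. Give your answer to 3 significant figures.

At the threshold of sliding, static friction is at its maximum μ_s N and exactly balances the weight component along the incline: mg sin θ = μ_s mg cos θ.
Hence tan θ = μ_s = 0.74, so θ = arctan(0.74) = 36.5014°.

36.5°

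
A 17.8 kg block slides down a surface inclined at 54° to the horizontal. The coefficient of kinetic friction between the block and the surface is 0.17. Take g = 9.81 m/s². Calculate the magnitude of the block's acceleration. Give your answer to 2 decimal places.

6.96 m/s²

Resolving the weight along the incline: the component pulling the block down the slope is mg sin 54° = 17.8 × 9.81 × 0.8090 = 141.266 N, and the normal force is N = mg cos 54° = 17.8 × 9.81 × 0.5878 = 102.640 N.
Kinetic friction acts up the slope with magnitude f = μN = 0.17 × 102.640 = 17.449 N.
Net force along the incline is 141.266 − 17.449 = 123.817 N, so a = 123.817 / 17.8 = 6.9560 m/s².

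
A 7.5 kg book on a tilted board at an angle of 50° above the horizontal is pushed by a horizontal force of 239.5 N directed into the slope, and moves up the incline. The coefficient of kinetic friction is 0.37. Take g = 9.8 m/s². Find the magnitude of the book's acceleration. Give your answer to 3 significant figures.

1.64 m/s²

The horizontal push has components F cos 50° = 239.5 × 0.6428 = 153.951 N up the incline and F sin 50° = 239.5 × 0.7660 = 183.457 N pressing into the surface.
The normal force is therefore N = mg cos 50° + F sin 50° = 47.246 + 183.457 = 230.703 N, and kinetic friction down the slope is μN = 0.37 × 230.703 = 85.360 N.
Along the incline: F cos 50° − mg sin 50° − μN = ma, so 153.951 − 56.301 − 85.360 = 7.5 a, giving a = 1.6387 m/s².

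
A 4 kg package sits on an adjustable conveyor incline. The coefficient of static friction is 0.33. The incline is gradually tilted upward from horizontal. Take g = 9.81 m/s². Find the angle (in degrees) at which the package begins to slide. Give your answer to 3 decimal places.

At the threshold of sliding, static friction is at its maximum μ_s N and exactly balances the weight component along the incline: mg sin θ = μ_s mg cos θ.
Hence tan θ = μ_s = 0.33, so θ = arctan(0.33) = 18.2629°.

18.263°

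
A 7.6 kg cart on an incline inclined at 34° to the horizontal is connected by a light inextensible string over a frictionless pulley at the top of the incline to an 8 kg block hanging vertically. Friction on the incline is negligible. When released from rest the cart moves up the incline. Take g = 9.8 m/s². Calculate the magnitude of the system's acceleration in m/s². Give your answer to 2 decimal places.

For the cart on the incline: the weight component along the slope is m₁g sin 34° = 7.6 × 9.8 × 0.5592 = 41.649 N and the normal force is N = m₁g cos 34° = 61.747 N.
Newton's second law for the cart (up-slope positive): T − 41.649 = 7.6 a. For the hanging block (downward positive): 8 × 9.8 − T = 8 a.
Adding the two equations eliminates T: 36.751 = 15.6 a, so a = 2.3558 m/s².

2.36 m/s²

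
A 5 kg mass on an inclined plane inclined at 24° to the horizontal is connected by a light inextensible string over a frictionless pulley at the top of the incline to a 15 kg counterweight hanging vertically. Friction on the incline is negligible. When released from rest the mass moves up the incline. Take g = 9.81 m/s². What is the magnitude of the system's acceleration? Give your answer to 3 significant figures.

For the mass on the incline: the weight component along the slope is m₁g sin 24° = 5 × 9.81 × 0.4067 = 19.949 N and the normal force is N = m₁g cos 24° = 44.809 N.
Newton's second law for the mass (up-slope positive): T − 19.949 = 5 a. For the hanging counterweight (downward positive): 15 × 9.81 − T = 15 a.
Adding the two equations eliminates T: 127.201 = 20 a, so a = 6.3600 m/s².

6.36 m/s²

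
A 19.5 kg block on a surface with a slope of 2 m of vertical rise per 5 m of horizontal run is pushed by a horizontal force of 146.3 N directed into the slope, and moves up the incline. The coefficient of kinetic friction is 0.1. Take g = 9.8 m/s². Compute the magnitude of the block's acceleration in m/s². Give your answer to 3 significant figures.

2.14 m/s²

The horizontal push has components F cos 21.80° = 146.3 × 0.9285 = 135.840 N up the incline and F sin 21.80° = 146.3 × 0.3714 = 54.336 N pressing into the surface.
The normal force is therefore N = mg cos 21.80° + F sin 21.80° = 177.436 + 54.336 = 231.772 N, and kinetic friction down the slope is μN = 0.1 × 231.772 = 23.177 N.
Along the incline: F cos 21.80° − mg sin 21.80° − μN = ma, so 135.840 − 70.975 − 23.177 = 19.5 a, giving a = 2.1378 m/s².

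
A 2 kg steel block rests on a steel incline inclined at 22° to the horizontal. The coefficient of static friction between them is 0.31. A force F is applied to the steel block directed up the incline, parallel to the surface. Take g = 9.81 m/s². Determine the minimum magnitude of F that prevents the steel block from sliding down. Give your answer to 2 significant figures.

1.7 N

The normal force is N = mg cos 22° = 18.191 N. With F at its minimum the steel block is on the verge of sliding down, so static friction is at its maximum μ_s N = 0.31 × 18.191 = 5.639 N and acts up the slope.
Equilibrium along the incline: F + μ_s N = mg sin 22°, so F = 7.350 − 5.639 = 1.711 N.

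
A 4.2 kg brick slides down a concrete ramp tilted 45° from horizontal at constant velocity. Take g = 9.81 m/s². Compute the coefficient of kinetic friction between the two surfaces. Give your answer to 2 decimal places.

At constant velocity the net force along the incline is zero: mg sin 45° = μ mg cos 45°.
So μ = tan 45° = 0.7071 / 0.7071 = 1.0000.

1.00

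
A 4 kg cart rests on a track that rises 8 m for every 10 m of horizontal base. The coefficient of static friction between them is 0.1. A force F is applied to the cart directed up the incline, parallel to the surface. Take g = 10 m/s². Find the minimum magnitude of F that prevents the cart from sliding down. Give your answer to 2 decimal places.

The normal force is N = mg cos 38.66° = 31.235 N. With F at its minimum the cart is on the verge of sliding down, so static friction is at its maximum μ_s N = 0.1 × 31.235 = 3.123 N and acts up the slope.
Equilibrium along the incline: F + μ_s N = mg sin 38.66°, so F = 24.988 − 3.123 = 21.865 N.

21.86 N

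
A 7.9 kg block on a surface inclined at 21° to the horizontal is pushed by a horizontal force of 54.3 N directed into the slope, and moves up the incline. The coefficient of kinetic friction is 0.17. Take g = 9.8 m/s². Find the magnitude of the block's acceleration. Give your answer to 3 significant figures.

The horizontal push has components F cos 21° = 54.3 × 0.9336 = 50.694 N up the incline and F sin 21° = 54.3 × 0.3584 = 19.461 N pressing into the surface.
The normal force is therefore N = mg cos 21° + F sin 21° = 72.279 + 19.461 = 91.740 N, and kinetic friction down the slope is μN = 0.17 × 91.740 = 15.596 N.
Along the incline: F cos 21° − mg sin 21° − μN = ma, so 50.694 − 27.747 − 15.596 = 7.9 a, giving a = 0.9305 m/s².

0.931 m/s²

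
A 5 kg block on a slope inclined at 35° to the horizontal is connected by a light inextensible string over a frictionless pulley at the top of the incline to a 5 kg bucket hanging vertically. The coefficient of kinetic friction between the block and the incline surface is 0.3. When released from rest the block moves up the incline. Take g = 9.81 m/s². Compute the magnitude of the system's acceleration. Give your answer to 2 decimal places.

0.89 m/s²

For the block on the incline: the weight component along the slope is m₁g sin 35° = 5 × 9.81 × 0.5736 = 28.135 N and the normal force is N = m₁g cos 35° = 40.179 N.
Kinetic friction opposes the block's motion up the incline: f = μN = 0.3 × 40.179 = 12.054 N acting down the slope.
Newton's second law for the block (up-slope positive): T − 28.135 − 12.054 = 5 a. For the hanging bucket (downward positive): 5 × 9.81 − T = 5 a.
Adding the two equations eliminates T: 8.861 = 10 a, so a = 0.8861 m/s².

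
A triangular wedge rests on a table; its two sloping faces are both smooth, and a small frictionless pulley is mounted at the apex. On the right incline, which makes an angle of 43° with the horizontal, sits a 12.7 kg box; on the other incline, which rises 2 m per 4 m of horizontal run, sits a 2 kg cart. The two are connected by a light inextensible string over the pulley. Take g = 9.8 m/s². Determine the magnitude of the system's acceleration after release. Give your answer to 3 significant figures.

5.18 m/s²

Resolve each weight along its own incline: the 12.7 kg mass has component 12.7 × 9.8 × sin 43° = 84.882 N down its slope, and the 2 kg mass has 2 × 9.8 × sin 26.57° = 8.765 N down its slope.
The 12.7 kg side's 84.882 N exceeds the other side's 8.765 N, so that mass slides down and the 2 kg mass slides up. Taking that direction as positive, Newton's second law for the whole system gives 84.882 − 8.765 = (12.7 + 2) a, so a = 76.117 / 14.7 = 5.1780 m/s².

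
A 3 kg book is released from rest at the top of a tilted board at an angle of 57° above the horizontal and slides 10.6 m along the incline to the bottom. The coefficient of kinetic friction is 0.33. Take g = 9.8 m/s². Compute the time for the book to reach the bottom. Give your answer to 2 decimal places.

The weight component along the incline is mg sin 57° = 24.657 N and the normal force is N = mg cos 57° = 16.012 N.
Friction up the slope is f = μN = 0.33 × 16.012 = 5.284 N, so the net downslope force is 24.657 − 5.284 = 19.373 N and a = 19.373 / 3 = 6.4577 m/s².
Starting from rest, L = ½at², so t = √(2L/a) = √(2 × 10.6 / 6.4577) = 1.8119 s.

1.81 s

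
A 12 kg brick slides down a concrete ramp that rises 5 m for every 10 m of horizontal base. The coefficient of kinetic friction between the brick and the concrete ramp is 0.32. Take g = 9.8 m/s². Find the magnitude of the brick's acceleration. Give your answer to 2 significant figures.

1.6 m/s²

Resolving the weight along the incline: the component pulling the brick down the slope is mg sin 26.57° = 12 × 9.8 × 0.4472 = 52.591 N, and the normal force is N = mg cos 26.57° = 12 × 9.8 × 0.8944 = 105.181 N.
Kinetic friction acts up the slope with magnitude f = μN = 0.32 × 105.181 = 33.658 N.
Net force along the incline is 52.591 − 33.658 = 18.933 N, so a = 18.933 / 12 = 1.5777 m/s².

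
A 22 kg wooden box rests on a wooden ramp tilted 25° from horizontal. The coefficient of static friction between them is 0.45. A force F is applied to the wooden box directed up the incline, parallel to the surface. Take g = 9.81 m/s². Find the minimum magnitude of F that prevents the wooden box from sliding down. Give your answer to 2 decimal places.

The normal force is N = mg cos 25° = 195.599 N. With F at its minimum the wooden box is on the verge of sliding down, so static friction is at its maximum μ_s N = 0.45 × 195.599 = 88.020 N and acts up the slope.
Equilibrium along the incline: F + μ_s N = mg sin 25°, so F = 91.209 − 88.020 = 3.189 N.

3.19 N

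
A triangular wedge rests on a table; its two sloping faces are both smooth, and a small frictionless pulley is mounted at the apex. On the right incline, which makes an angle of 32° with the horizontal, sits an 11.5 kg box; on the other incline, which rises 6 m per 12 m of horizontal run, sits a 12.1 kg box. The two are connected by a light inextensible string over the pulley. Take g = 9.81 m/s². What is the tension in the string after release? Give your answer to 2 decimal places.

Resolve each weight along its own incline: the 11.5 kg mass has component 11.5 × 9.81 × sin 32° = 59.783 N down its slope, and the 12.1 kg mass has 12.1 × 9.81 × sin 26.57° = 53.085 N down its slope.
The 11.5 kg side's 59.783 N exceeds the other side's 53.085 N, so that mass slides down and the 12.1 kg mass slides up. Taking that direction as positive, Newton's second law for the whole system gives 59.783 − 53.085 = (11.5 + 12.1) a, so a = 6.698 / 23.6 = 0.2838 m/s².
For the 12.1 kg mass (up-slope positive): T − 53.085 = 12.1 × 0.2838, so T = 56.519 N.

56.52 N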